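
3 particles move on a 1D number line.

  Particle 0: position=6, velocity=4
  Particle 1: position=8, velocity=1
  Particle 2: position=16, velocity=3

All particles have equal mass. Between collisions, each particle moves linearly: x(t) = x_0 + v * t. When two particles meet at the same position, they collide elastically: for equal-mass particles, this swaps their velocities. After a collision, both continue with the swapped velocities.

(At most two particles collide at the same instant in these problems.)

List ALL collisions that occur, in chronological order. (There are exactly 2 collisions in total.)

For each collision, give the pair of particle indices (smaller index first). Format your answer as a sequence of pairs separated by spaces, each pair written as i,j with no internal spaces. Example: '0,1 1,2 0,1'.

Answer: 0,1 1,2

Derivation:
Collision at t=2/3: particles 0 and 1 swap velocities; positions: p0=26/3 p1=26/3 p2=18; velocities now: v0=1 v1=4 v2=3
Collision at t=10: particles 1 and 2 swap velocities; positions: p0=18 p1=46 p2=46; velocities now: v0=1 v1=3 v2=4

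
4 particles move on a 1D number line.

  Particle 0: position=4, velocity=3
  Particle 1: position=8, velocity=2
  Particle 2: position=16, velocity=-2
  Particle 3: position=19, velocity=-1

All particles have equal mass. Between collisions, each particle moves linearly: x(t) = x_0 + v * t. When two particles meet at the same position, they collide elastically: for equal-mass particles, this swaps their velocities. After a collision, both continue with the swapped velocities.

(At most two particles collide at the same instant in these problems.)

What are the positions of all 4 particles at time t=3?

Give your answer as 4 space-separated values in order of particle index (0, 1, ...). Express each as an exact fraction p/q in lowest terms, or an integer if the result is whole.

Answer: 10 13 14 16

Derivation:
Collision at t=2: particles 1 and 2 swap velocities; positions: p0=10 p1=12 p2=12 p3=17; velocities now: v0=3 v1=-2 v2=2 v3=-1
Collision at t=12/5: particles 0 and 1 swap velocities; positions: p0=56/5 p1=56/5 p2=64/5 p3=83/5; velocities now: v0=-2 v1=3 v2=2 v3=-1
Advance to t=3 (no further collisions before then); velocities: v0=-2 v1=3 v2=2 v3=-1; positions = 10 13 14 16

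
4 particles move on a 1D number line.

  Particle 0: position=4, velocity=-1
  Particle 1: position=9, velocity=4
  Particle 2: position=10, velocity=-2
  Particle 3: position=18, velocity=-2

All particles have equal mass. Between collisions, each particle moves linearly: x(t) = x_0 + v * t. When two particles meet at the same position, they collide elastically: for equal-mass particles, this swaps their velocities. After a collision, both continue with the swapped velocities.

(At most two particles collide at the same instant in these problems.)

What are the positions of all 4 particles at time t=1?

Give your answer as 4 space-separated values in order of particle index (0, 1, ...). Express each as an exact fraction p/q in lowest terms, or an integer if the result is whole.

Collision at t=1/6: particles 1 and 2 swap velocities; positions: p0=23/6 p1=29/3 p2=29/3 p3=53/3; velocities now: v0=-1 v1=-2 v2=4 v3=-2
Advance to t=1 (no further collisions before then); velocities: v0=-1 v1=-2 v2=4 v3=-2; positions = 3 8 13 16

Answer: 3 8 13 16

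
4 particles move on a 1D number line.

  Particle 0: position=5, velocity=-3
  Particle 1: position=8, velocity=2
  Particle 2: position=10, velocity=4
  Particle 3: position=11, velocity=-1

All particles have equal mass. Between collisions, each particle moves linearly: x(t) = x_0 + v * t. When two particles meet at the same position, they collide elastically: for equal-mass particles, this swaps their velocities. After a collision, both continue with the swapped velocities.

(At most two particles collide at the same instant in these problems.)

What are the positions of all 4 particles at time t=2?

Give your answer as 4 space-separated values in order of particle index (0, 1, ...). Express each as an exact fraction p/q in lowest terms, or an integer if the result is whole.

Collision at t=1/5: particles 2 and 3 swap velocities; positions: p0=22/5 p1=42/5 p2=54/5 p3=54/5; velocities now: v0=-3 v1=2 v2=-1 v3=4
Collision at t=1: particles 1 and 2 swap velocities; positions: p0=2 p1=10 p2=10 p3=14; velocities now: v0=-3 v1=-1 v2=2 v3=4
Advance to t=2 (no further collisions before then); velocities: v0=-3 v1=-1 v2=2 v3=4; positions = -1 9 12 18

Answer: -1 9 12 18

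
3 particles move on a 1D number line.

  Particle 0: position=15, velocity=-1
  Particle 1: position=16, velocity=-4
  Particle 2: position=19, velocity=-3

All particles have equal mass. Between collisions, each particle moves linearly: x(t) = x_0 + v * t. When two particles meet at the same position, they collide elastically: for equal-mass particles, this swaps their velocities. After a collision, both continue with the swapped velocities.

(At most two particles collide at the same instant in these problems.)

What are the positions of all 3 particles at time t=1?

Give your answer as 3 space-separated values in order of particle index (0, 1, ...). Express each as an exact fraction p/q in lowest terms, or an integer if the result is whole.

Answer: 12 14 16

Derivation:
Collision at t=1/3: particles 0 and 1 swap velocities; positions: p0=44/3 p1=44/3 p2=18; velocities now: v0=-4 v1=-1 v2=-3
Advance to t=1 (no further collisions before then); velocities: v0=-4 v1=-1 v2=-3; positions = 12 14 16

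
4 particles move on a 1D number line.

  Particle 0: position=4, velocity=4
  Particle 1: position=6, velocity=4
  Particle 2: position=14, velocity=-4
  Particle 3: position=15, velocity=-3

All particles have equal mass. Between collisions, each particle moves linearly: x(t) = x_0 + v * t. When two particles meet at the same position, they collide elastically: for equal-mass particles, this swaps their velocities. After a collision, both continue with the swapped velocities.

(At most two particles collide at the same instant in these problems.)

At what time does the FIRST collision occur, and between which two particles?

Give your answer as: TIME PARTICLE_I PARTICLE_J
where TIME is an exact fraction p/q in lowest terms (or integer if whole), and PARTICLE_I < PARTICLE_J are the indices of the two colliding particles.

Pair (0,1): pos 4,6 vel 4,4 -> not approaching (rel speed 0 <= 0)
Pair (1,2): pos 6,14 vel 4,-4 -> gap=8, closing at 8/unit, collide at t=1
Pair (2,3): pos 14,15 vel -4,-3 -> not approaching (rel speed -1 <= 0)
Earliest collision: t=1 between 1 and 2

Answer: 1 1 2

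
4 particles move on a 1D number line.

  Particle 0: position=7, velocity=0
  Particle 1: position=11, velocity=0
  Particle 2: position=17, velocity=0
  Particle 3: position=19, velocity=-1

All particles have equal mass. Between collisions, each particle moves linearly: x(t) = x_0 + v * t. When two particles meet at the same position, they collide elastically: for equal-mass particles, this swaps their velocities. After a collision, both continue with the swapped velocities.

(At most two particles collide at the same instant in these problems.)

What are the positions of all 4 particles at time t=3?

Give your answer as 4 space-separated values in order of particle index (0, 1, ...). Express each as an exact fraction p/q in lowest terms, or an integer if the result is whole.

Answer: 7 11 16 17

Derivation:
Collision at t=2: particles 2 and 3 swap velocities; positions: p0=7 p1=11 p2=17 p3=17; velocities now: v0=0 v1=0 v2=-1 v3=0
Advance to t=3 (no further collisions before then); velocities: v0=0 v1=0 v2=-1 v3=0; positions = 7 11 16 17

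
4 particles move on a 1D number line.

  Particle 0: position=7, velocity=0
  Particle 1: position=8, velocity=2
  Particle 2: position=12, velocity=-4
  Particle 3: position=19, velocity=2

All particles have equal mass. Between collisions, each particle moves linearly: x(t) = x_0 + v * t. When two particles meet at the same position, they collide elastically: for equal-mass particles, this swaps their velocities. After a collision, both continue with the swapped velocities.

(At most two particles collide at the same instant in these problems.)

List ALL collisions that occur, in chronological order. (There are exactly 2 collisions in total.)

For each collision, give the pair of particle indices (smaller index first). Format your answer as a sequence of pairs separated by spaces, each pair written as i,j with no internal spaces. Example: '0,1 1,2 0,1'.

Collision at t=2/3: particles 1 and 2 swap velocities; positions: p0=7 p1=28/3 p2=28/3 p3=61/3; velocities now: v0=0 v1=-4 v2=2 v3=2
Collision at t=5/4: particles 0 and 1 swap velocities; positions: p0=7 p1=7 p2=21/2 p3=43/2; velocities now: v0=-4 v1=0 v2=2 v3=2

Answer: 1,2 0,1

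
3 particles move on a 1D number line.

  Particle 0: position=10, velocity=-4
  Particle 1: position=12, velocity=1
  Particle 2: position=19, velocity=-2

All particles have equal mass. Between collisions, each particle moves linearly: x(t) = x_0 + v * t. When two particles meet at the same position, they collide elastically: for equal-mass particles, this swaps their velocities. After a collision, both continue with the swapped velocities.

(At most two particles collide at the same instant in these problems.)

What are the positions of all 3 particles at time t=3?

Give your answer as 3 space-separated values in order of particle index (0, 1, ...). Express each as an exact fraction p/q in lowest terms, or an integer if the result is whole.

Answer: -2 13 15

Derivation:
Collision at t=7/3: particles 1 and 2 swap velocities; positions: p0=2/3 p1=43/3 p2=43/3; velocities now: v0=-4 v1=-2 v2=1
Advance to t=3 (no further collisions before then); velocities: v0=-4 v1=-2 v2=1; positions = -2 13 15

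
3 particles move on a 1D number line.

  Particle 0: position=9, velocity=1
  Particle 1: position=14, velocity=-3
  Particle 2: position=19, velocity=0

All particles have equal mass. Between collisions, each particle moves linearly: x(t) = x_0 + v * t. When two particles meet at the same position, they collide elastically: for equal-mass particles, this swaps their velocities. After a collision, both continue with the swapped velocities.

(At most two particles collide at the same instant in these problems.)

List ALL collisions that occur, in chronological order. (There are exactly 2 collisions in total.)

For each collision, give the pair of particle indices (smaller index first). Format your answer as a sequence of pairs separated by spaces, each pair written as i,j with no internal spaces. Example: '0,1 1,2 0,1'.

Collision at t=5/4: particles 0 and 1 swap velocities; positions: p0=41/4 p1=41/4 p2=19; velocities now: v0=-3 v1=1 v2=0
Collision at t=10: particles 1 and 2 swap velocities; positions: p0=-16 p1=19 p2=19; velocities now: v0=-3 v1=0 v2=1

Answer: 0,1 1,2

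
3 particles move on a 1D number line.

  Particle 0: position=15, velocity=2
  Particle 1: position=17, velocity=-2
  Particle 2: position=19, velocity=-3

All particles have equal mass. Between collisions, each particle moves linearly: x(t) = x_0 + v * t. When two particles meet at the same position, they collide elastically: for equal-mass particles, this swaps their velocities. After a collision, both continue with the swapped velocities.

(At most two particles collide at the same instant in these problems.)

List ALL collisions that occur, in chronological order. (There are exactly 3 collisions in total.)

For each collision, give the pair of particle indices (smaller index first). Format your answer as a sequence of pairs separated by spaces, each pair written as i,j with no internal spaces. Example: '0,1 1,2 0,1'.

Collision at t=1/2: particles 0 and 1 swap velocities; positions: p0=16 p1=16 p2=35/2; velocities now: v0=-2 v1=2 v2=-3
Collision at t=4/5: particles 1 and 2 swap velocities; positions: p0=77/5 p1=83/5 p2=83/5; velocities now: v0=-2 v1=-3 v2=2
Collision at t=2: particles 0 and 1 swap velocities; positions: p0=13 p1=13 p2=19; velocities now: v0=-3 v1=-2 v2=2

Answer: 0,1 1,2 0,1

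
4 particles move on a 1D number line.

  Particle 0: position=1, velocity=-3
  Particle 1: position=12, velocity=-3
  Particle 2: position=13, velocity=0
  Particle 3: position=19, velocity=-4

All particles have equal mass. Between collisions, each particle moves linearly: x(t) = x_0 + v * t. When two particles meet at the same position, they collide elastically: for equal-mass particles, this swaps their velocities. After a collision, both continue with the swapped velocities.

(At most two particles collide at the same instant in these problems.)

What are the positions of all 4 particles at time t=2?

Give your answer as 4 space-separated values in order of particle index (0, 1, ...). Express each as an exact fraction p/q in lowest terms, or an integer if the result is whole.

Answer: -5 6 11 13

Derivation:
Collision at t=3/2: particles 2 and 3 swap velocities; positions: p0=-7/2 p1=15/2 p2=13 p3=13; velocities now: v0=-3 v1=-3 v2=-4 v3=0
Advance to t=2 (no further collisions before then); velocities: v0=-3 v1=-3 v2=-4 v3=0; positions = -5 6 11 13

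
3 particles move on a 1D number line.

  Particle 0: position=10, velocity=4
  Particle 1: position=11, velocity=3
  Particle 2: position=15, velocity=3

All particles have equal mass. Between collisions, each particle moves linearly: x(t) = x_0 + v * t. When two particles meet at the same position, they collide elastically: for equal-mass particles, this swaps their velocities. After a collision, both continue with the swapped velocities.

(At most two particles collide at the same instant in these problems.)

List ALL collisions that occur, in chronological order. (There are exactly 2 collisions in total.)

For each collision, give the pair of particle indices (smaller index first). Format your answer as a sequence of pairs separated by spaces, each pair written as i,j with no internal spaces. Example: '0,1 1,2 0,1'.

Answer: 0,1 1,2

Derivation:
Collision at t=1: particles 0 and 1 swap velocities; positions: p0=14 p1=14 p2=18; velocities now: v0=3 v1=4 v2=3
Collision at t=5: particles 1 and 2 swap velocities; positions: p0=26 p1=30 p2=30; velocities now: v0=3 v1=3 v2=4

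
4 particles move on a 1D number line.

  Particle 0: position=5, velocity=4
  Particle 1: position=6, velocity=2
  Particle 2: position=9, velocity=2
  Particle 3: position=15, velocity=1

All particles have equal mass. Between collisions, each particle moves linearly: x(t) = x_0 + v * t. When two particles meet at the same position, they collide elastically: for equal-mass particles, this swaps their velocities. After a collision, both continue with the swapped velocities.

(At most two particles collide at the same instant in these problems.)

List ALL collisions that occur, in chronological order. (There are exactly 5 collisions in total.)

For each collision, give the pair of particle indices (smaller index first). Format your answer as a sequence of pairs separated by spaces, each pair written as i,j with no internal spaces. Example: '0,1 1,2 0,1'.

Collision at t=1/2: particles 0 and 1 swap velocities; positions: p0=7 p1=7 p2=10 p3=31/2; velocities now: v0=2 v1=4 v2=2 v3=1
Collision at t=2: particles 1 and 2 swap velocities; positions: p0=10 p1=13 p2=13 p3=17; velocities now: v0=2 v1=2 v2=4 v3=1
Collision at t=10/3: particles 2 and 3 swap velocities; positions: p0=38/3 p1=47/3 p2=55/3 p3=55/3; velocities now: v0=2 v1=2 v2=1 v3=4
Collision at t=6: particles 1 and 2 swap velocities; positions: p0=18 p1=21 p2=21 p3=29; velocities now: v0=2 v1=1 v2=2 v3=4
Collision at t=9: particles 0 and 1 swap velocities; positions: p0=24 p1=24 p2=27 p3=41; velocities now: v0=1 v1=2 v2=2 v3=4

Answer: 0,1 1,2 2,3 1,2 0,1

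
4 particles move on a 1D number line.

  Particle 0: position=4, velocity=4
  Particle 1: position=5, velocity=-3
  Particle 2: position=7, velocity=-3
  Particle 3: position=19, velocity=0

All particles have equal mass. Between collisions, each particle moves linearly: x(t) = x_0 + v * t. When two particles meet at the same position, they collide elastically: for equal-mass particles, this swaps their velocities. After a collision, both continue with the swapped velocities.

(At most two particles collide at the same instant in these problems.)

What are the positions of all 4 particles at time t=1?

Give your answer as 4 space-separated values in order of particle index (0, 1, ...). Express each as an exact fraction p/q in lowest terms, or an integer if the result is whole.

Collision at t=1/7: particles 0 and 1 swap velocities; positions: p0=32/7 p1=32/7 p2=46/7 p3=19; velocities now: v0=-3 v1=4 v2=-3 v3=0
Collision at t=3/7: particles 1 and 2 swap velocities; positions: p0=26/7 p1=40/7 p2=40/7 p3=19; velocities now: v0=-3 v1=-3 v2=4 v3=0
Advance to t=1 (no further collisions before then); velocities: v0=-3 v1=-3 v2=4 v3=0; positions = 2 4 8 19

Answer: 2 4 8 19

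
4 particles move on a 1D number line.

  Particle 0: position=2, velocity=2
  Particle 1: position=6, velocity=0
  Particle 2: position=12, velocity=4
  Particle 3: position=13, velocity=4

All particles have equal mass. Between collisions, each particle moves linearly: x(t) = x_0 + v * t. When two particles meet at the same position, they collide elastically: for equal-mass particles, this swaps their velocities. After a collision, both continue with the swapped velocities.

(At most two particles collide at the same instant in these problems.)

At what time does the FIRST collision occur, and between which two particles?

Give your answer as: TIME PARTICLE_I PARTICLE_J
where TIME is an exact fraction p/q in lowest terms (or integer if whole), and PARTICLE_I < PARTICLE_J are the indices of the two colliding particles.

Pair (0,1): pos 2,6 vel 2,0 -> gap=4, closing at 2/unit, collide at t=2
Pair (1,2): pos 6,12 vel 0,4 -> not approaching (rel speed -4 <= 0)
Pair (2,3): pos 12,13 vel 4,4 -> not approaching (rel speed 0 <= 0)
Earliest collision: t=2 between 0 and 1

Answer: 2 0 1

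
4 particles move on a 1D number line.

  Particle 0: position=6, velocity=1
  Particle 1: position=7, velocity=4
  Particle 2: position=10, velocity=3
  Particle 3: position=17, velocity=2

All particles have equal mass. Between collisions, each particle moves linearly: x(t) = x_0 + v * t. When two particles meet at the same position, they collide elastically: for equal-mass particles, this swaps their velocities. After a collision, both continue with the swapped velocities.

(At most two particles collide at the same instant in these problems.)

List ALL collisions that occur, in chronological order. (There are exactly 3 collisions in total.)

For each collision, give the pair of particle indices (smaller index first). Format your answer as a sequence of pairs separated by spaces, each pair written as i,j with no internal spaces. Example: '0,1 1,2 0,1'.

Collision at t=3: particles 1 and 2 swap velocities; positions: p0=9 p1=19 p2=19 p3=23; velocities now: v0=1 v1=3 v2=4 v3=2
Collision at t=5: particles 2 and 3 swap velocities; positions: p0=11 p1=25 p2=27 p3=27; velocities now: v0=1 v1=3 v2=2 v3=4
Collision at t=7: particles 1 and 2 swap velocities; positions: p0=13 p1=31 p2=31 p3=35; velocities now: v0=1 v1=2 v2=3 v3=4

Answer: 1,2 2,3 1,2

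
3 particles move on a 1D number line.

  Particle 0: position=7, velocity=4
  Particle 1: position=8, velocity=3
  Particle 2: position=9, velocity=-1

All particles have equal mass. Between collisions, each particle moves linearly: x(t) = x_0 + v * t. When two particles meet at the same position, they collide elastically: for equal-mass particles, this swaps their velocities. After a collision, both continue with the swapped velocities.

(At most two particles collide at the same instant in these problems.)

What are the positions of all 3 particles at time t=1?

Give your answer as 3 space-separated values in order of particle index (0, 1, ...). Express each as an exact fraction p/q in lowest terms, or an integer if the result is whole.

Collision at t=1/4: particles 1 and 2 swap velocities; positions: p0=8 p1=35/4 p2=35/4; velocities now: v0=4 v1=-1 v2=3
Collision at t=2/5: particles 0 and 1 swap velocities; positions: p0=43/5 p1=43/5 p2=46/5; velocities now: v0=-1 v1=4 v2=3
Collision at t=1: particles 1 and 2 swap velocities; positions: p0=8 p1=11 p2=11; velocities now: v0=-1 v1=3 v2=4
Advance to t=1 (no further collisions before then); velocities: v0=-1 v1=3 v2=4; positions = 8 11 11

Answer: 8 11 11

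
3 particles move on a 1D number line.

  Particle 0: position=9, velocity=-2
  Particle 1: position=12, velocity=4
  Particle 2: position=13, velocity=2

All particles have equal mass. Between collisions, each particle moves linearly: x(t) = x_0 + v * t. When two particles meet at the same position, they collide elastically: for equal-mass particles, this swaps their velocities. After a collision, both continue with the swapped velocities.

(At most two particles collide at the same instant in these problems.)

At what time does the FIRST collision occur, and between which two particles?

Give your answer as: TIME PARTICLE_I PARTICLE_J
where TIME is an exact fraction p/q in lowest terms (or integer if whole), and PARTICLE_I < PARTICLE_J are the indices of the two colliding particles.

Answer: 1/2 1 2

Derivation:
Pair (0,1): pos 9,12 vel -2,4 -> not approaching (rel speed -6 <= 0)
Pair (1,2): pos 12,13 vel 4,2 -> gap=1, closing at 2/unit, collide at t=1/2
Earliest collision: t=1/2 between 1 and 2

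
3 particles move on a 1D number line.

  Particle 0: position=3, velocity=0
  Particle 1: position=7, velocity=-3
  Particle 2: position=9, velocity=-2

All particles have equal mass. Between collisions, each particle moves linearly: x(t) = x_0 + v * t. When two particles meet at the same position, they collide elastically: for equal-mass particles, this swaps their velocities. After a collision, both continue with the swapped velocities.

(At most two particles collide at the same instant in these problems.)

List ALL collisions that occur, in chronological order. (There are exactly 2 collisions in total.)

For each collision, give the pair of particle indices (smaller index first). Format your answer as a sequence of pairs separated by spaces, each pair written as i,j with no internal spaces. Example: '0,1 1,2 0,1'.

Collision at t=4/3: particles 0 and 1 swap velocities; positions: p0=3 p1=3 p2=19/3; velocities now: v0=-3 v1=0 v2=-2
Collision at t=3: particles 1 and 2 swap velocities; positions: p0=-2 p1=3 p2=3; velocities now: v0=-3 v1=-2 v2=0

Answer: 0,1 1,2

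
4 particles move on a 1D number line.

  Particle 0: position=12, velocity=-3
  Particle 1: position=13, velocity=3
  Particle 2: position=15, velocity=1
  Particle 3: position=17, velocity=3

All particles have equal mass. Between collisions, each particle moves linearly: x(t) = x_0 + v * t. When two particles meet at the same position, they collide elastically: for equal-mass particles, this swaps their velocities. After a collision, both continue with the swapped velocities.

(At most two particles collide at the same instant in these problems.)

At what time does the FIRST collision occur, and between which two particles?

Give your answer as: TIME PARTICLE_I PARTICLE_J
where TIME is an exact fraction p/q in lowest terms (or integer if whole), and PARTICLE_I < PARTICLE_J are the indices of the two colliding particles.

Pair (0,1): pos 12,13 vel -3,3 -> not approaching (rel speed -6 <= 0)
Pair (1,2): pos 13,15 vel 3,1 -> gap=2, closing at 2/unit, collide at t=1
Pair (2,3): pos 15,17 vel 1,3 -> not approaching (rel speed -2 <= 0)
Earliest collision: t=1 between 1 and 2

Answer: 1 1 2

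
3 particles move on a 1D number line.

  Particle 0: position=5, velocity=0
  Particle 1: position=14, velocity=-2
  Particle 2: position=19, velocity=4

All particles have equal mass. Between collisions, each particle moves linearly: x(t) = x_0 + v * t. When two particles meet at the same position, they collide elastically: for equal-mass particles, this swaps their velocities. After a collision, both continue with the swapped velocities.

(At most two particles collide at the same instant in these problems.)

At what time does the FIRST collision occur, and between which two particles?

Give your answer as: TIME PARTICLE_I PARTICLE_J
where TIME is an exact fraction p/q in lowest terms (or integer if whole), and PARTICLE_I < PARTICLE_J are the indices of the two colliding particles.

Pair (0,1): pos 5,14 vel 0,-2 -> gap=9, closing at 2/unit, collide at t=9/2
Pair (1,2): pos 14,19 vel -2,4 -> not approaching (rel speed -6 <= 0)
Earliest collision: t=9/2 between 0 and 1

Answer: 9/2 0 1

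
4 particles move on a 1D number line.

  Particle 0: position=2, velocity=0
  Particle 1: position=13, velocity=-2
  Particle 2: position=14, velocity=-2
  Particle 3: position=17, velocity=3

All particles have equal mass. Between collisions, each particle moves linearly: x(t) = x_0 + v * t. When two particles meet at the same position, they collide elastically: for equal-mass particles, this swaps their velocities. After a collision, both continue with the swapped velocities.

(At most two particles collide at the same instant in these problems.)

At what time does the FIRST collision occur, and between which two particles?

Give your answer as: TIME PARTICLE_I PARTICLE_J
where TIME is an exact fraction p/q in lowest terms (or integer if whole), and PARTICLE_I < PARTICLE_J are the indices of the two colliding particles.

Answer: 11/2 0 1

Derivation:
Pair (0,1): pos 2,13 vel 0,-2 -> gap=11, closing at 2/unit, collide at t=11/2
Pair (1,2): pos 13,14 vel -2,-2 -> not approaching (rel speed 0 <= 0)
Pair (2,3): pos 14,17 vel -2,3 -> not approaching (rel speed -5 <= 0)
Earliest collision: t=11/2 between 0 and 1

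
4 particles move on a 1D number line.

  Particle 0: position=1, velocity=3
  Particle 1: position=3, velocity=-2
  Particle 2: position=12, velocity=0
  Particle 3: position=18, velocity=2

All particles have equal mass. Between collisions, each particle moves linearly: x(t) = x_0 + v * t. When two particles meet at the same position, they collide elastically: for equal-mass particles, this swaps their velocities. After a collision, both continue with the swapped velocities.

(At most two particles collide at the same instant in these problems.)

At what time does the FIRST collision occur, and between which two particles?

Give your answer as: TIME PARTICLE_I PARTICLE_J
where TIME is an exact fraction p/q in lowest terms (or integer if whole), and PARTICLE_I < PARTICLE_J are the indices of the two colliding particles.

Answer: 2/5 0 1

Derivation:
Pair (0,1): pos 1,3 vel 3,-2 -> gap=2, closing at 5/unit, collide at t=2/5
Pair (1,2): pos 3,12 vel -2,0 -> not approaching (rel speed -2 <= 0)
Pair (2,3): pos 12,18 vel 0,2 -> not approaching (rel speed -2 <= 0)
Earliest collision: t=2/5 between 0 and 1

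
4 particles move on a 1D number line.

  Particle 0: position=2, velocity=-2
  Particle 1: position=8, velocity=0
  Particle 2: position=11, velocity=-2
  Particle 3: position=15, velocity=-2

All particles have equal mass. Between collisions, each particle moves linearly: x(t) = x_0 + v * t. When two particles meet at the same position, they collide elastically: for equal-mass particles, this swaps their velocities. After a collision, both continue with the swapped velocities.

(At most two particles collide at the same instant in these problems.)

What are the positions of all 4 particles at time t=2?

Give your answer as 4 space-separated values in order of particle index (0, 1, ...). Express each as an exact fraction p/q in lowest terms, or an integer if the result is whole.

Collision at t=3/2: particles 1 and 2 swap velocities; positions: p0=-1 p1=8 p2=8 p3=12; velocities now: v0=-2 v1=-2 v2=0 v3=-2
Advance to t=2 (no further collisions before then); velocities: v0=-2 v1=-2 v2=0 v3=-2; positions = -2 7 8 11

Answer: -2 7 8 11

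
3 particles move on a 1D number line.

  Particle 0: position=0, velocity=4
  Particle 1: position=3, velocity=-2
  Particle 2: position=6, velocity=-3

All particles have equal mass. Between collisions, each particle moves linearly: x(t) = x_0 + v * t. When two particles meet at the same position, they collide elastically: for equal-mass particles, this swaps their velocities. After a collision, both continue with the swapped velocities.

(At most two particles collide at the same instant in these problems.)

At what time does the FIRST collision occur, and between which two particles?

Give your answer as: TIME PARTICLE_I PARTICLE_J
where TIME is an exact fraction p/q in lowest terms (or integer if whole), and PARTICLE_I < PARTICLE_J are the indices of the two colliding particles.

Pair (0,1): pos 0,3 vel 4,-2 -> gap=3, closing at 6/unit, collide at t=1/2
Pair (1,2): pos 3,6 vel -2,-3 -> gap=3, closing at 1/unit, collide at t=3
Earliest collision: t=1/2 between 0 and 1

Answer: 1/2 0 1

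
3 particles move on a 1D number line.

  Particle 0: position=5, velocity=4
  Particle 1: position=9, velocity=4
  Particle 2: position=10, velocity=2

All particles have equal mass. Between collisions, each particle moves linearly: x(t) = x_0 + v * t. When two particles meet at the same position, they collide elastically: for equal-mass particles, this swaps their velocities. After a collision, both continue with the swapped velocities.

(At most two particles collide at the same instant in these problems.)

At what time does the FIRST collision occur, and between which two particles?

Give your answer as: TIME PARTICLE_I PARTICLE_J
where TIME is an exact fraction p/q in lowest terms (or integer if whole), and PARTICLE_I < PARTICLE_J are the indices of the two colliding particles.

Answer: 1/2 1 2

Derivation:
Pair (0,1): pos 5,9 vel 4,4 -> not approaching (rel speed 0 <= 0)
Pair (1,2): pos 9,10 vel 4,2 -> gap=1, closing at 2/unit, collide at t=1/2
Earliest collision: t=1/2 between 1 and 2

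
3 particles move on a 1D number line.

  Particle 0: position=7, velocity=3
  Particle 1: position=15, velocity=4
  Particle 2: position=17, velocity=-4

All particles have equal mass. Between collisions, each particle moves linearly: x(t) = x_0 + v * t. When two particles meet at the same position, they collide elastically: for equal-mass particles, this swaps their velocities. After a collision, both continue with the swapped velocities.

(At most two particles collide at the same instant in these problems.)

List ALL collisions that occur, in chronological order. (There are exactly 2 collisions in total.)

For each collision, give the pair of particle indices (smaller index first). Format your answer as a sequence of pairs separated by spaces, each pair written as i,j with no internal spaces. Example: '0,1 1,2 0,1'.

Collision at t=1/4: particles 1 and 2 swap velocities; positions: p0=31/4 p1=16 p2=16; velocities now: v0=3 v1=-4 v2=4
Collision at t=10/7: particles 0 and 1 swap velocities; positions: p0=79/7 p1=79/7 p2=145/7; velocities now: v0=-4 v1=3 v2=4

Answer: 1,2 0,1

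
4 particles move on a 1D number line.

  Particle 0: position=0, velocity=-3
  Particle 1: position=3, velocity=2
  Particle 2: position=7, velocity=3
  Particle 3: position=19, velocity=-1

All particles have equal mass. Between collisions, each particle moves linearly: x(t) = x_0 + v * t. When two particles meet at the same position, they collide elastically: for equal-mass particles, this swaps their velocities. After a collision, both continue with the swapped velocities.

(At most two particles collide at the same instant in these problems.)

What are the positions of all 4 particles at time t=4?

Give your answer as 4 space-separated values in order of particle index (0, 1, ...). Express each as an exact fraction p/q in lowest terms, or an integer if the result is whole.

Collision at t=3: particles 2 and 3 swap velocities; positions: p0=-9 p1=9 p2=16 p3=16; velocities now: v0=-3 v1=2 v2=-1 v3=3
Advance to t=4 (no further collisions before then); velocities: v0=-3 v1=2 v2=-1 v3=3; positions = -12 11 15 19

Answer: -12 11 15 19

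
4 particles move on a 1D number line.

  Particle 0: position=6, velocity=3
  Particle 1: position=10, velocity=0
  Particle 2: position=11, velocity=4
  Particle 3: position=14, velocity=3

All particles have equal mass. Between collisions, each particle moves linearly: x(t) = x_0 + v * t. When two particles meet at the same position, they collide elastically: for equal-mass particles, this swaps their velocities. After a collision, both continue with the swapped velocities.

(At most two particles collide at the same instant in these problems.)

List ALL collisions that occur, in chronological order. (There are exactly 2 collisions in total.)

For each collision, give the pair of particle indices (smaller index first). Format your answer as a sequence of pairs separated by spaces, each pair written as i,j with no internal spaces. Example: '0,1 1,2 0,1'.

Collision at t=4/3: particles 0 and 1 swap velocities; positions: p0=10 p1=10 p2=49/3 p3=18; velocities now: v0=0 v1=3 v2=4 v3=3
Collision at t=3: particles 2 and 3 swap velocities; positions: p0=10 p1=15 p2=23 p3=23; velocities now: v0=0 v1=3 v2=3 v3=4

Answer: 0,1 2,3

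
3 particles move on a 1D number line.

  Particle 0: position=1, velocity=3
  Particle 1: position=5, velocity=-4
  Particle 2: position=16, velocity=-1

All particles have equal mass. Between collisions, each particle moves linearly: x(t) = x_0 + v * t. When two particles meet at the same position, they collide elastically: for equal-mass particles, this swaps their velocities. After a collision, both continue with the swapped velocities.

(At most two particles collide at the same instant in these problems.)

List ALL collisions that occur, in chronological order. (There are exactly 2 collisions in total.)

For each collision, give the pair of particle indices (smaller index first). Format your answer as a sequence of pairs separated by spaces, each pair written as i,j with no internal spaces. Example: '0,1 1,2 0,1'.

Collision at t=4/7: particles 0 and 1 swap velocities; positions: p0=19/7 p1=19/7 p2=108/7; velocities now: v0=-4 v1=3 v2=-1
Collision at t=15/4: particles 1 and 2 swap velocities; positions: p0=-10 p1=49/4 p2=49/4; velocities now: v0=-4 v1=-1 v2=3

Answer: 0,1 1,2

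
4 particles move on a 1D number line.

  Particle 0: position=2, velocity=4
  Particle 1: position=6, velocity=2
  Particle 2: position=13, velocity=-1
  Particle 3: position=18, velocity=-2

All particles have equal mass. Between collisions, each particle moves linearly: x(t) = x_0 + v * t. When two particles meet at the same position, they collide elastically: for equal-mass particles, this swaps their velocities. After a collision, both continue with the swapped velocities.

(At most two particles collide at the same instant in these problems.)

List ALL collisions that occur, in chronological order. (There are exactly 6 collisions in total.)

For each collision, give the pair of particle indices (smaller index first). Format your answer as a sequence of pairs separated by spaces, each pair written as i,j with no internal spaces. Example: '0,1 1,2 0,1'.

Collision at t=2: particles 0 and 1 swap velocities; positions: p0=10 p1=10 p2=11 p3=14; velocities now: v0=2 v1=4 v2=-1 v3=-2
Collision at t=11/5: particles 1 and 2 swap velocities; positions: p0=52/5 p1=54/5 p2=54/5 p3=68/5; velocities now: v0=2 v1=-1 v2=4 v3=-2
Collision at t=7/3: particles 0 and 1 swap velocities; positions: p0=32/3 p1=32/3 p2=34/3 p3=40/3; velocities now: v0=-1 v1=2 v2=4 v3=-2
Collision at t=8/3: particles 2 and 3 swap velocities; positions: p0=31/3 p1=34/3 p2=38/3 p3=38/3; velocities now: v0=-1 v1=2 v2=-2 v3=4
Collision at t=3: particles 1 and 2 swap velocities; positions: p0=10 p1=12 p2=12 p3=14; velocities now: v0=-1 v1=-2 v2=2 v3=4
Collision at t=5: particles 0 and 1 swap velocities; positions: p0=8 p1=8 p2=16 p3=22; velocities now: v0=-2 v1=-1 v2=2 v3=4

Answer: 0,1 1,2 0,1 2,3 1,2 0,1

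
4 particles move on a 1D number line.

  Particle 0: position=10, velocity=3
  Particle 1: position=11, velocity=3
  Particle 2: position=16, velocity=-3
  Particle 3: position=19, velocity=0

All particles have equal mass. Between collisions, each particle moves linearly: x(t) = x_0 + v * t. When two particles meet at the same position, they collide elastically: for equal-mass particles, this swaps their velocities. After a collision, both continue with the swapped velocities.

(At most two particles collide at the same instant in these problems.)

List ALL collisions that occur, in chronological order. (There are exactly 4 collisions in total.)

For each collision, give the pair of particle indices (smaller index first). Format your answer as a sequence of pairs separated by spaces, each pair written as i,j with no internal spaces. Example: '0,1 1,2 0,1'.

Answer: 1,2 0,1 2,3 1,2

Derivation:
Collision at t=5/6: particles 1 and 2 swap velocities; positions: p0=25/2 p1=27/2 p2=27/2 p3=19; velocities now: v0=3 v1=-3 v2=3 v3=0
Collision at t=1: particles 0 and 1 swap velocities; positions: p0=13 p1=13 p2=14 p3=19; velocities now: v0=-3 v1=3 v2=3 v3=0
Collision at t=8/3: particles 2 and 3 swap velocities; positions: p0=8 p1=18 p2=19 p3=19; velocities now: v0=-3 v1=3 v2=0 v3=3
Collision at t=3: particles 1 and 2 swap velocities; positions: p0=7 p1=19 p2=19 p3=20; velocities now: v0=-3 v1=0 v2=3 v3=3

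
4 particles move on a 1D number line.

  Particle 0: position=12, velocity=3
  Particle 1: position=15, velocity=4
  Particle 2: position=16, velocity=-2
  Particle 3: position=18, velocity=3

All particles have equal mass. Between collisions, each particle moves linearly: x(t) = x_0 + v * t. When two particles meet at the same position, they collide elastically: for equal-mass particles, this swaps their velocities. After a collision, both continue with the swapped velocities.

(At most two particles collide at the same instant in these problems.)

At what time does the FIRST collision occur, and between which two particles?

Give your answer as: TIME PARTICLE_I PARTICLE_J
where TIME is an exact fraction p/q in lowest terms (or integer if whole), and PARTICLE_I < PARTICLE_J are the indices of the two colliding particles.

Answer: 1/6 1 2

Derivation:
Pair (0,1): pos 12,15 vel 3,4 -> not approaching (rel speed -1 <= 0)
Pair (1,2): pos 15,16 vel 4,-2 -> gap=1, closing at 6/unit, collide at t=1/6
Pair (2,3): pos 16,18 vel -2,3 -> not approaching (rel speed -5 <= 0)
Earliest collision: t=1/6 between 1 and 2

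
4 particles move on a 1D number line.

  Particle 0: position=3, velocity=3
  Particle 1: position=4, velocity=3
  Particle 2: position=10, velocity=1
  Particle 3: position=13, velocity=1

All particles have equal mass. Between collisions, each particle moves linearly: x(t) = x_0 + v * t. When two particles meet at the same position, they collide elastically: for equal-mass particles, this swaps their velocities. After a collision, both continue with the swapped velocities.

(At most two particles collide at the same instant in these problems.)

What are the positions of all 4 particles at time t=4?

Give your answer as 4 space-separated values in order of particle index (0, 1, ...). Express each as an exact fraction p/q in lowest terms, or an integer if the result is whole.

Answer: 14 15 16 17

Derivation:
Collision at t=3: particles 1 and 2 swap velocities; positions: p0=12 p1=13 p2=13 p3=16; velocities now: v0=3 v1=1 v2=3 v3=1
Collision at t=7/2: particles 0 and 1 swap velocities; positions: p0=27/2 p1=27/2 p2=29/2 p3=33/2; velocities now: v0=1 v1=3 v2=3 v3=1
Advance to t=4 (no further collisions before then); velocities: v0=1 v1=3 v2=3 v3=1; positions = 14 15 16 17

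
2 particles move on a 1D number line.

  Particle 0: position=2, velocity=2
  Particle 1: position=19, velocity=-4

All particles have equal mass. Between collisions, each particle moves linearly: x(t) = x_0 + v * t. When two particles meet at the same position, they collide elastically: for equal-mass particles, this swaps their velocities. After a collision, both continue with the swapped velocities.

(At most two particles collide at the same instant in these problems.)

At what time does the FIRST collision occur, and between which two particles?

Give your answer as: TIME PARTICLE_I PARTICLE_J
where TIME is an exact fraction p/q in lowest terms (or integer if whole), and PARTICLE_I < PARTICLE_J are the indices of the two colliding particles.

Answer: 17/6 0 1

Derivation:
Pair (0,1): pos 2,19 vel 2,-4 -> gap=17, closing at 6/unit, collide at t=17/6
Earliest collision: t=17/6 between 0 and 1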